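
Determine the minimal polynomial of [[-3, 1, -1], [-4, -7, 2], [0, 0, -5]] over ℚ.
The characteristic polynomial factors as (x + 5)^3. The minimal polynomial is ∏(x - λ)^{k_λ} where k_λ is the size of the largest Jordan block at λ.

For λ = -5: rank(A + 5I) = 1, and the largest Jordan block has size 2 (the smallest k with rank((A + 5I)^k) = rank((A + 5I)^(k+1))).

So m_A(x) = (x + 5)^2.

m_A(x) = (x + 5)^2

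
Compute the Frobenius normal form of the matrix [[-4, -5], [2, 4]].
R = [[0, 6], [1, 0]]

The invariant factors of A (the non-unit diagonal entries of the Smith normal form of xI - A over ℚ[x]) are x^2 - 6, each dividing the next. The characteristic polynomial is their product, x^2 - 6.

The rational canonical form is the block-diagonal matrix of companion matrices C(f_i):
R = [[0, 6], [1, 0]].

Note the characteristic polynomial does not split into linear factors over ℚ, so A has no Jordan form over ℚ; the rational canonical form exists over any field.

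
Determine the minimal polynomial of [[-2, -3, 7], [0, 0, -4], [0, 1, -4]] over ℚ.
m_A(x) = (x + 2)^3

The characteristic polynomial factors as (x + 2)^3. The minimal polynomial is ∏(x - λ)^{k_λ} where k_λ is the size of the largest Jordan block at λ.

For λ = -2: rank(A + 2I) = 2, and the largest Jordan block has size 3 (the smallest k with rank((A + 2I)^k) = rank((A + 2I)^(k+1))).

So m_A(x) = (x + 2)^3.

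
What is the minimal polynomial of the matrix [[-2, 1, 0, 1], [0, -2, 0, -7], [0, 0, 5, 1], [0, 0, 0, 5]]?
m_A(x) = (x - 5)^2(x + 2)^2

The characteristic polynomial factors as (x - 5)^2(x + 2)^2. The minimal polynomial is ∏(x - λ)^{k_λ} where k_λ is the size of the largest Jordan block at λ.

For λ = -2: rank(A + 2I) = 3, and the largest Jordan block has size 2 (the smallest k with rank((A + 2I)^k) = rank((A + 2I)^(k+1))).
For λ = 5: rank(A - 5I) = 3, and the largest Jordan block has size 2 (the smallest k with rank((A - 5I)^k) = rank((A - 5I)^(k+1))).

So m_A(x) = (x - 5)^2(x + 2)^2.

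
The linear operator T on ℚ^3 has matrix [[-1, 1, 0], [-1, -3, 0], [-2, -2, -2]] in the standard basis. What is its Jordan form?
The characteristic polynomial is det(xI - A) = (x + 2)^3, so the eigenvalues are -2 (algebraic multiplicity 3).

For λ = -2: rank(A + 2I) = 1, rank((A + 2I)^2) = 0. The eigenspace has dimension 3 - 1 = 2, so there are 2 Jordan blocks; the rank sequence gives block sizes [2, 1].

Assembling the blocks gives the Jordan form J above.

J = [[-2, 1, 0], [0, -2, 0], [0, 0, -2]]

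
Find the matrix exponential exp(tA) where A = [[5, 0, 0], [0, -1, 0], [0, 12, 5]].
A has Jordan form J = [[-1, 0, 0], [0, 5, 0], [0, 0, 5]] with A = PJP^{-1}, so e^{tA} = P e^{tJ} P^{-1}.

For a Jordan block J_k(λ), e^{tJ_k(λ)} = e^{λt} · (I + tN + t^2 N^2/2! + ... + t^{k-1} N^{k-1}/(k-1)!) where N is the nilpotent superdiagonal part.

Assembling the blocks and conjugating back gives the entries of e^{tA} as shown above.

e^{tA} = [[e^{5*t}, 0, 0], [0, e^{-t}, 0], [0, (2*e^{6*t} - 2)*e^{-t}, e^{5*t}]]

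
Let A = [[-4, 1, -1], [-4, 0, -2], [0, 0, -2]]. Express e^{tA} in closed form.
e^{tA} = [[(1 - 2*t)*e^{-2*t}, t*e^{-2*t}, -t*e^{-2*t}], [-4*t*e^{-2*t}, (2*t + 1)*e^{-2*t}, -2*t*e^{-2*t}], [0, 0, e^{-2*t}]]

A has Jordan form J = [[-2, 1, 0], [0, -2, 0], [0, 0, -2]] with A = PJP^{-1}, so e^{tA} = P e^{tJ} P^{-1}.

For a Jordan block J_k(λ), e^{tJ_k(λ)} = e^{λt} · (I + tN + t^2 N^2/2! + ... + t^{k-1} N^{k-1}/(k-1)!) where N is the nilpotent superdiagonal part.

Assembling the blocks and conjugating back gives the entries of e^{tA} as shown above.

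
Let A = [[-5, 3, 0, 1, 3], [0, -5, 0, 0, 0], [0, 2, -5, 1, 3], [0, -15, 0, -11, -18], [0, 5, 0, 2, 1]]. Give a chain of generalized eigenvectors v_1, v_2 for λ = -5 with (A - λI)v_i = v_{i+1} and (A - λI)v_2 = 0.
We seek v_1 ∈ ker((A + 5I)^2) \ ker(A + 5I), then set v_{i+1} = (A + 5I) v_i.

One such chain is v_1 = [[0, 1, 0, -2, 0]]^T, v_2 = [[1, 0, 0, -3, 1]]^T. Check: (A + 5I) v_2 = [[0, 0, 0, 0, 0]]^T = 0.

v_1 = [[0, 1, 0, -2, 0]]^T, v_2 = [[1, 0, 0, -3, 1]]^T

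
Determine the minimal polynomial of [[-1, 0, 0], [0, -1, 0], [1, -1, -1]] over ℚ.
The characteristic polynomial factors as (x + 1)^3. The minimal polynomial is ∏(x - λ)^{k_λ} where k_λ is the size of the largest Jordan block at λ.

For λ = -1: rank(A + I) = 1, and the largest Jordan block has size 2 (the smallest k with rank((A + I)^k) = rank((A + I)^(k+1))).

So m_A(x) = (x + 1)^2.

m_A(x) = (x + 1)^2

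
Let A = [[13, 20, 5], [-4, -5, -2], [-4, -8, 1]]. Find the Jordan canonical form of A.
J = [[3, 1, 0], [0, 3, 0], [0, 0, 3]]

The characteristic polynomial is det(xI - A) = (x - 3)^3, so the eigenvalues are 3 (algebraic multiplicity 3).

For λ = 3: rank(A - 3I) = 1, rank((A - 3I)^2) = 0. The eigenspace has dimension 3 - 1 = 2, so there are 2 Jordan blocks; the rank sequence gives block sizes [2, 1].

Assembling the blocks gives the Jordan form J above.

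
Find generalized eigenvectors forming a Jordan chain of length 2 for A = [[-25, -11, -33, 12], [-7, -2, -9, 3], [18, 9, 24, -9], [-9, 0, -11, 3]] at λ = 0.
v_1 = [[-1, 0, 1, 1]]^T, v_2 = [[4, 1, -3, 1]]^T

We seek v_1 ∈ ker(A^2) \ ker(A), then set v_{i+1} = A v_i.

One such chain is v_1 = [[-1, 0, 1, 1]]^T, v_2 = [[4, 1, -3, 1]]^T. Check: A v_2 = [[0, 0, 0, 0]]^T = 0.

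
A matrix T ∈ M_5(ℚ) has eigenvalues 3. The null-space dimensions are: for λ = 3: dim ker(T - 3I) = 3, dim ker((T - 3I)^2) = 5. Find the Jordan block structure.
λ = 3: successive nullity increments [3, 2] count blocks of size ≥ k; block sizes are [2, 2, 1].

Jordan blocks: (3, 2), (3, 2), (3, 1)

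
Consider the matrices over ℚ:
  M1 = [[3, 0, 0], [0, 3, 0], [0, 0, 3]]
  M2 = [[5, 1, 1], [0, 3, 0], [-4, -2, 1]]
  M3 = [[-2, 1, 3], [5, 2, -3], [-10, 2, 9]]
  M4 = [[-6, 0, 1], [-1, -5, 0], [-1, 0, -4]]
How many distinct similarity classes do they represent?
3 classes: {M1}, {M2, M3}, {M4}

Characteristic polynomials: χ_{M1} = (x - 3)^3, χ_{M2} = (x - 3)^3, χ_{M3} = (x - 3)^3, χ_{M4} = (x + 5)^3.

{M1}: invariant factors x - 3, x - 3, x - 3.

{M2, M3}: invariant factors x - 3, (x - 3)^2.

{M4}: invariant factors (x + 5)^3.

Matrices are similar if and only if their invariant-factor lists agree; the partition into similarity classes is {M1}, {M2, M3}, {M4}.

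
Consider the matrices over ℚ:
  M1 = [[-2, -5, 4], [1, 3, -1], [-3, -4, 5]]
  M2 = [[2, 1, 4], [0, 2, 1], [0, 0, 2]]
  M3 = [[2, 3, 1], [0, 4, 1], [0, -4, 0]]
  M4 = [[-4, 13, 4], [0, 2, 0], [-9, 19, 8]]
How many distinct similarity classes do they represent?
1 class: {M1, M2, M3, M4}

Characteristic polynomials: χ_{M1} = (x - 2)^3, χ_{M2} = (x - 2)^3, χ_{M3} = (x - 2)^3, χ_{M4} = (x - 2)^3.

{M1, M2, M3, M4}: invariant factors (x - 2)^3.

Matrices are similar if and only if their invariant-factor lists agree; the partition into similarity classes is {M1, M2, M3, M4}.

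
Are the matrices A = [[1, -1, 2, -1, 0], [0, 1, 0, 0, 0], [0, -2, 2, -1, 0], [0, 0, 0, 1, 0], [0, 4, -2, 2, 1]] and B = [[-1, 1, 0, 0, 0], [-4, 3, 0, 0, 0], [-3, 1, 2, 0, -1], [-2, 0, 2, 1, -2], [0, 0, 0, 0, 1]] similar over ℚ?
Yes.

Two matrices over a field are similar if and only if they have the same invariant factors.

Both A and B have characteristic polynomial (x - 2)(x - 1)^4 and minimal polynomial (x - 2)(x - 1)^2. Computing further, both have invariant factors x - 1, x - 1, (x - 2)(x - 1)^2. Hence A and B are similar.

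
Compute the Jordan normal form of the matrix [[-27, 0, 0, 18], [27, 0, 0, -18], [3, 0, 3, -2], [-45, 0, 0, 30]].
The characteristic polynomial is det(xI - A) = x^2(x - 3)^2, so the eigenvalues are 0 (algebraic multiplicity 2), 3 (algebraic multiplicity 2).

For λ = 0: rank(A) = 2. The eigenspace has dimension 4 - 2 = 2, so there are 2 Jordan blocks; the rank sequence gives block sizes [1, 1].

For λ = 3: rank(A - 3I) = 3, rank((A - 3I)^2) = 2. The eigenspace has dimension 4 - 3 = 1, so there is 1 Jordan block; the rank sequence gives block sizes [2].

Assembling the blocks gives the Jordan form J above.

J = [[0, 0, 0, 0], [0, 0, 0, 0], [0, 0, 3, 1], [0, 0, 0, 3]]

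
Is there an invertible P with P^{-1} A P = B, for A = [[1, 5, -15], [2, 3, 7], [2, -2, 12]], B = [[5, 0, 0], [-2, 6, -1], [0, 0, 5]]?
No.

Both have characteristic polynomial (x - 6)(x - 5)^2, but the minimal polynomial of A is (x - 6)(x - 5)^2 while the minimal polynomial of B is (x - 6)(x - 5). The minimal polynomial is a similarity invariant, so A and B are not similar.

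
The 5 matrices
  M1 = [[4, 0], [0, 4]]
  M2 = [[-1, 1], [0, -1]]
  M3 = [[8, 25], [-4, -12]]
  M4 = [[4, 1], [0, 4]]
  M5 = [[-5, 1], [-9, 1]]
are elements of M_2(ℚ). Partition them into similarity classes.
4 classes: {M1}, {M2}, {M3, M5}, {M4}

Characteristic polynomials: χ_{M1} = (x - 4)^2, χ_{M2} = (x + 1)^2, χ_{M3} = (x + 2)^2, χ_{M4} = (x - 4)^2, χ_{M5} = (x + 2)^2.

{M1}: invariant factors x - 4, x - 4.

{M2}: invariant factors (x + 1)^2.

{M3, M5}: invariant factors (x + 2)^2.

{M4}: invariant factors (x - 4)^2.

Matrices are similar if and only if their invariant-factor lists agree; the partition into similarity classes is {M1}, {M2}, {M3, M5}, {M4}.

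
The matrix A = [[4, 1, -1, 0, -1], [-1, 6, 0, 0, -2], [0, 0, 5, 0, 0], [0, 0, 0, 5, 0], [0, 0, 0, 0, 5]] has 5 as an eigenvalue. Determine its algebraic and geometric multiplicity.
algebraic multiplicity 5, geometric multiplicity 3

The characteristic polynomial is (x - 5)^5, so the factor x - 5 appears with exponent 5: the algebraic multiplicity is 5.

rank(A - 5I) = 2, so the eigenspace has dimension 5 - 2 = 3: the geometric multiplicity is 3.

Since 3 < 5, A is not diagonalizable.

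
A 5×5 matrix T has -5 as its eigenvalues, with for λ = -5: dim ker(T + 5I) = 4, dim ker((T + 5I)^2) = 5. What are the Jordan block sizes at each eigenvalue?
λ = -5: successive nullity increments [4, 1] count blocks of size ≥ k; block sizes are [2, 1, 1, 1].

Jordan blocks: (-5, 2), (-5, 1), (-5, 1), (-5, 1)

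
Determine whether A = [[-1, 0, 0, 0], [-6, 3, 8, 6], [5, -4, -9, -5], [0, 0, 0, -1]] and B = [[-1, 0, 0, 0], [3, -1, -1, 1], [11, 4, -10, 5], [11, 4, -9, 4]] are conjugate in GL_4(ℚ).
Yes.

Two matrices over a field are similar if and only if they have the same invariant factors.

Both A and B have characteristic polynomial (x + 1)^3(x + 5) and minimal polynomial (x + 1)^2(x + 5). Computing further, both have invariant factors x + 1, (x + 1)^2(x + 5). Hence A and B are similar.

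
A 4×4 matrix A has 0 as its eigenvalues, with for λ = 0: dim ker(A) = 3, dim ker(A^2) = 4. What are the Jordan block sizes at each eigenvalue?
λ = 0: successive nullity increments [3, 1] count blocks of size ≥ k; block sizes are [2, 1, 1].

Jordan blocks: (0, 2), (0, 1), (0, 1)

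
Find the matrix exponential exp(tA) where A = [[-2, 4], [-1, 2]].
e^{tA} = [[1 - 2*t, 4*t], [-t, 2*t + 1]]

A has Jordan form J = [[0, 1], [0, 0]] with A = PJP^{-1}, so e^{tA} = P e^{tJ} P^{-1}.

For a Jordan block J_k(λ), e^{tJ_k(λ)} = e^{λt} · (I + tN + t^2 N^2/2! + ... + t^{k-1} N^{k-1}/(k-1)!) where N is the nilpotent superdiagonal part.

Assembling the blocks and conjugating back gives the entries of e^{tA} as shown above.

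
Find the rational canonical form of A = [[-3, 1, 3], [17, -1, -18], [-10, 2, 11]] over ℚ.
The invariant factors of A (the non-unit diagonal entries of the Smith normal form of xI - A over ℚ[x]) are (x - 5)(x^2 - 2x - 2), each dividing the next. The characteristic polynomial is their product, (x - 5)(x^2 - 2x - 2).

The rational canonical form is the block-diagonal matrix of companion matrices C(f_i):
R = [[0, 0, -10], [1, 0, -8], [0, 1, 7]].

Note the characteristic polynomial does not split into linear factors over ℚ, so A has no Jordan form over ℚ; the rational canonical form exists over any field.

R = [[0, 0, -10], [1, 0, -8], [0, 1, 7]]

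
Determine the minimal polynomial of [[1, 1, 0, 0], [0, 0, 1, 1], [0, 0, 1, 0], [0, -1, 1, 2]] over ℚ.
The characteristic polynomial factors as (x - 1)^4. The minimal polynomial is ∏(x - λ)^{k_λ} where k_λ is the size of the largest Jordan block at λ.

For λ = 1: rank(A - I) = 2, and the largest Jordan block has size 3 (the smallest k with rank((A - I)^k) = rank((A - I)^(k+1))).

So m_A(x) = (x - 1)^3.

m_A(x) = (x - 1)^3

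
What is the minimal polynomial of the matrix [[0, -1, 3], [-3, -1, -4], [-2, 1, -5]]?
m_A(x) = (x + 2)^3

The characteristic polynomial factors as (x + 2)^3. The minimal polynomial is ∏(x - λ)^{k_λ} where k_λ is the size of the largest Jordan block at λ.

For λ = -2: rank(A + 2I) = 2, and the largest Jordan block has size 3 (the smallest k with rank((A + 2I)^k) = rank((A + 2I)^(k+1))).

So m_A(x) = (x + 2)^3.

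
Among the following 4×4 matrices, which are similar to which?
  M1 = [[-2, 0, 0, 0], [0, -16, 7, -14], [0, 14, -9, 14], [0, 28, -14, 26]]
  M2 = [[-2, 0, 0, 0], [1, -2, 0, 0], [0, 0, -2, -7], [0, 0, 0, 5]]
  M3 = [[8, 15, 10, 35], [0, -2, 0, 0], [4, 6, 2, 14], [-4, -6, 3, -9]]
Characteristic polynomials: χ_{M1} = (x - 5)(x + 2)^3, χ_{M2} = (x - 5)(x + 2)^3, χ_{M3} = (x - 5)(x + 2)^3.

{M1}: invariant factors x + 2, x + 2, (x - 5)(x + 2).

{M2, M3}: invariant factors x + 2, (x - 5)(x + 2)^2.

Matrices are similar if and only if their invariant-factor lists agree; the partition into similarity classes is {M1}, {M2, M3}.

2 classes: {M1}, {M2, M3}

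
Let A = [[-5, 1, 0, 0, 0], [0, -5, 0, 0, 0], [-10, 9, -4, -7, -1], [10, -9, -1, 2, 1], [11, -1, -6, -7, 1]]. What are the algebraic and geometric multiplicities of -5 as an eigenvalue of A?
The characteristic polynomial is (x - 2)^2(x + 5)^3, so the factor x + 5 appears with exponent 3: the algebraic multiplicity is 3.

rank(A + 5I) = 3, so the eigenspace has dimension 5 - 3 = 2: the geometric multiplicity is 2.

Since 2 < 3, A is not diagonalizable.

algebraic multiplicity 3, geometric multiplicity 2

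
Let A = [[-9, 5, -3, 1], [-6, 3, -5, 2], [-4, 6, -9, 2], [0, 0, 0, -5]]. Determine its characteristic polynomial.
xI - A = [[x + 9, -5, 3, -1], [6, x - 3, 5, -2], [4, -6, x + 9, -2], [0, 0, 0, x + 5]].

Expanding det(xI - A) along the first row:
det(xI - A) = + (x + 9)·det([[x - 3, 5, -2], [-6, x + 9, -2], [0, 0, x + 5]]) - (-5)·det([[6, 5, -2], [4, x + 9, -2], [0, 0, x + 5]]) + (3)·det([[6, x - 3, -2], [4, -6, -2], [0, 0, x + 5]]) - (-1)·det([[6, x - 3, 5], [4, -6, x + 9], [0, 0, 0]]).

Evaluating gives χ_A(x) = x^4 + 20x^3 + 150x^2 + 500x + 625 = (x + 5)^4.

χ_A(x) = (x + 5)^4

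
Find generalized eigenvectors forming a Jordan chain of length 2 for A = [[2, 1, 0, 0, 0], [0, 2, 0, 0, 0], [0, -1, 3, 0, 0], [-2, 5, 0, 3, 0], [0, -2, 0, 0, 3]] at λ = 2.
We seek v_1 ∈ ker((A - 2I)^2) \ ker(A - 2I), then set v_{i+1} = (A - 2I) v_i.

One such chain is v_1 = [[3, 1, 1, 3, 2]]^T, v_2 = [[1, 0, 0, 2, 0]]^T. Check: (A - 2I) v_2 = [[0, 0, 0, 0, 0]]^T = 0.

v_1 = [[3, 1, 1, 3, 2]]^T, v_2 = [[1, 0, 0, 2, 0]]^T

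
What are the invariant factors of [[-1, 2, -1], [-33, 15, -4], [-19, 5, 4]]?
The Jordan structure of A has elementary divisors (x - 6)^3. Arranging the block sizes at each eigenvalue in decreasing order and taking row products gives the invariant factors.

Invariant factors (smallest first, each dividing the next): (x - 6)^3.

Check: the last factor (x - 6)^3 is the minimal polynomial, and the product (x - 6)^3 is the characteristic polynomial.

(x - 6)^3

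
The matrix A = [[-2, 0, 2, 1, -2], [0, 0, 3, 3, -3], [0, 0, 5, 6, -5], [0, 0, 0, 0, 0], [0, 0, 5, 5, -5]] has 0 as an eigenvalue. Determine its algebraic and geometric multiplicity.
The characteristic polynomial is x^4(x + 2), so the factor x appears with exponent 4: the algebraic multiplicity is 4.

rank(A) = 3, so the eigenspace has dimension 5 - 3 = 2: the geometric multiplicity is 2.

Since 2 < 4, A is not diagonalizable.

algebraic multiplicity 4, geometric multiplicity 2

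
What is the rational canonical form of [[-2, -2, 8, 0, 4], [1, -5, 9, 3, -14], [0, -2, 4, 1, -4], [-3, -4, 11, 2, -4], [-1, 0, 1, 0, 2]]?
R = [[0, -2, 0, 0, 0], [1, 1, 0, 0, 0], [0, 0, 0, 0, -2], [0, 0, 1, 0, -1], [0, 0, 0, 1, 0]]

The invariant factors of A (the non-unit diagonal entries of the Smith normal form of xI - A over ℚ[x]) are x^2 - x + 2, (x + 1)(x^2 - x + 2), each dividing the next. The characteristic polynomial is their product, (x + 1)(x^2 - x + 2)^2.

The rational canonical form is the block-diagonal matrix of companion matrices C(f_i):
R = [[0, -2, 0, 0, 0], [1, 1, 0, 0, 0], [0, 0, 0, 0, -2], [0, 0, 1, 0, -1], [0, 0, 0, 1, 0]].

Note the characteristic polynomial does not split into linear factors over ℚ, so A has no Jordan form over ℚ; the rational canonical form exists over any field.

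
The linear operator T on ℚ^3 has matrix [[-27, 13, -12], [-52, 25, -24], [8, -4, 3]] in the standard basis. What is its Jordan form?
J = [[-1, 1, 0], [0, -1, 0], [0, 0, 3]]

The characteristic polynomial is det(xI - A) = (x - 3)(x + 1)^2, so the eigenvalues are -1 (algebraic multiplicity 2), 3 (algebraic multiplicity 1).

For λ = -1: rank(A + I) = 2, rank((A + I)^2) = 1. The eigenspace has dimension 3 - 2 = 1, so there is 1 Jordan block; the rank sequence gives block sizes [2].

For λ = 3: algebraic multiplicity 1 gives one 1×1 block.

Assembling the blocks gives the Jordan form J above.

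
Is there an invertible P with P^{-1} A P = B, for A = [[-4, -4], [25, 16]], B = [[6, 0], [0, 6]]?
No.

Both have characteristic polynomial (x - 6)^2, but the minimal polynomial of A is (x - 6)^2 while the minimal polynomial of B is x - 6. The minimal polynomial is a similarity invariant, so A and B are not similar.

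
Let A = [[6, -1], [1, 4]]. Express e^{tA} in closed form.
e^{tA} = [[(t + 1)*e^{5*t}, -t*e^{5*t}], [t*e^{5*t}, (1 - t)*e^{5*t}]]

A has Jordan form J = [[5, 1], [0, 5]] with A = PJP^{-1}, so e^{tA} = P e^{tJ} P^{-1}.

For a Jordan block J_k(λ), e^{tJ_k(λ)} = e^{λt} · (I + tN + t^2 N^2/2! + ... + t^{k-1} N^{k-1}/(k-1)!) where N is the nilpotent superdiagonal part.

Assembling the blocks and conjugating back gives the entries of e^{tA} as shown above.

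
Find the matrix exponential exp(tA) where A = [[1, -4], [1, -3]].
e^{tA} = [[(2*t + 1)*e^{-t}, -4*t*e^{-t}], [t*e^{-t}, (1 - 2*t)*e^{-t}]]

A has Jordan form J = [[-1, 1], [0, -1]] with A = PJP^{-1}, so e^{tA} = P e^{tJ} P^{-1}.

For a Jordan block J_k(λ), e^{tJ_k(λ)} = e^{λt} · (I + tN + t^2 N^2/2! + ... + t^{k-1} N^{k-1}/(k-1)!) where N is the nilpotent superdiagonal part.

Assembling the blocks and conjugating back gives the entries of e^{tA} as shown above.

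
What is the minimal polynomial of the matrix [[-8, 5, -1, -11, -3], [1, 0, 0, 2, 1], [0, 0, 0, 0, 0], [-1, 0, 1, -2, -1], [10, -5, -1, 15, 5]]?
The characteristic polynomial factors as x^4(x + 5). The minimal polynomial is ∏(x - λ)^{k_λ} where k_λ is the size of the largest Jordan block at λ.

For λ = -5: rank(A + 5I) = 4, and the largest Jordan block has size 1 (the smallest k with rank((A + 5I)^k) = rank((A + 5I)^(k+1))).
For λ = 0: rank(A) = 3, and the largest Jordan block has size 2 (the smallest k with rank(A^k) = rank(A^(k+1))).

So m_A(x) = x^2(x + 5).

m_A(x) = x^2(x + 5)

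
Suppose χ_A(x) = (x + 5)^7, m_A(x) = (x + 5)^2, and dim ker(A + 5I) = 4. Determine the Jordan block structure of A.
λ = -5: algebraic multiplicity 7 (exponent in χ_A), largest block size 2 (exponent in m_A), 4 blocks (geometric multiplicity). These force block sizes [2, 2, 2, 1].

Jordan blocks: (-5, 2), (-5, 2), (-5, 2), (-5, 1)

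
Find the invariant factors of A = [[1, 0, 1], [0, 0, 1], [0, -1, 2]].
(x - 1)^3

The Jordan structure of A has elementary divisors (x - 1)^3. Arranging the block sizes at each eigenvalue in decreasing order and taking row products gives the invariant factors.

Invariant factors (smallest first, each dividing the next): (x - 1)^3.

Check: the last factor (x - 1)^3 is the minimal polynomial, and the product (x - 1)^3 is the characteristic polynomial.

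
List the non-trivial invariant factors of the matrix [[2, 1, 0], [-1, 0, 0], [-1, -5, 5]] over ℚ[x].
The Jordan structure of A has elementary divisors (x - 1)^2, (x - 5). Arranging the block sizes at each eigenvalue in decreasing order and taking row products gives the invariant factors.

Invariant factors (smallest first, each dividing the next): (x - 5)(x - 1)^2.

Check: the last factor (x - 5)(x - 1)^2 is the minimal polynomial, and the product (x - 5)(x - 1)^2 is the characteristic polynomial.

(x - 5)(x - 1)^2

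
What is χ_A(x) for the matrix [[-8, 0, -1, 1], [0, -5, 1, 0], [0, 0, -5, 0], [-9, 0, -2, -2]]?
χ_A(x) = (x + 5)^4

xI - A = [[x + 8, 0, 1, -1], [0, x + 5, -1, 0], [0, 0, x + 5, 0], [9, 0, 2, x + 2]].

Expanding det(xI - A) along the first row:
det(xI - A) = + (x + 8)·det([[x + 5, -1, 0], [0, x + 5, 0], [0, 2, x + 2]]) - (0)·det([[0, -1, 0], [0, x + 5, 0], [9, 2, x + 2]]) + (1)·det([[0, x + 5, 0], [0, 0, 0], [9, 0, x + 2]]) - (-1)·det([[0, x + 5, -1], [0, 0, x + 5], [9, 0, 2]]).

Evaluating gives χ_A(x) = x^4 + 20x^3 + 150x^2 + 500x + 625 = (x + 5)^4.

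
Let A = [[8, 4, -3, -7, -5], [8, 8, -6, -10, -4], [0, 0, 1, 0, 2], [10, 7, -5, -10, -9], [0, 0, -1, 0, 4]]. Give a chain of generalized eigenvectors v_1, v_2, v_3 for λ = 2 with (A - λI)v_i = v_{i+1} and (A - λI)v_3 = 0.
v_1 = [[0, 2, 2, 0, 1]]^T, v_2 = [[-3, -4, 0, -5, 0]]^T, v_3 = [[1, 2, 0, 2, 0]]^T

We seek v_1 ∈ ker((A - 2I)^3) \ ker((A - 2I)^2), then set v_{i+1} = (A - 2I) v_i.

One such chain is v_1 = [[0, 2, 2, 0, 1]]^T, v_2 = [[-3, -4, 0, -5, 0]]^T, v_3 = [[1, 2, 0, 2, 0]]^T. Check: (A - 2I) v_3 = [[0, 0, 0, 0, 0]]^T = 0.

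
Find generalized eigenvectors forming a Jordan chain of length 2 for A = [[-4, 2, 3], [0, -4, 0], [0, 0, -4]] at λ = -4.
v_1 = [[2, -1, 1]]^T, v_2 = [[1, 0, 0]]^T

We seek v_1 ∈ ker((A + 4I)^2) \ ker(A + 4I), then set v_{i+1} = (A + 4I) v_i.

One such chain is v_1 = [[2, -1, 1]]^T, v_2 = [[1, 0, 0]]^T. Check: (A + 4I) v_2 = [[0, 0, 0]]^T = 0.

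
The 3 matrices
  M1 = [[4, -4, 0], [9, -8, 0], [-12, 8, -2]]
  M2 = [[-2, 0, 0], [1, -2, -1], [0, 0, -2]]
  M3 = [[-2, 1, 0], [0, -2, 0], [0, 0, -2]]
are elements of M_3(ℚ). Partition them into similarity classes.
1 class: {M1, M2, M3}

Characteristic polynomials: χ_{M1} = (x + 2)^3, χ_{M2} = (x + 2)^3, χ_{M3} = (x + 2)^3.

{M1, M2, M3}: invariant factors x + 2, (x + 2)^2.

Matrices are similar if and only if their invariant-factor lists agree; the partition into similarity classes is {M1, M2, M3}.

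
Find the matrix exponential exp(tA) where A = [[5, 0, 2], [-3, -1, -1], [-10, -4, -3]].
A has Jordan form J = [[-1, 0, 0], [0, 1, 1], [0, 0, 1]] with A = PJP^{-1}, so e^{tA} = P e^{tJ} P^{-1}.

For a Jordan block J_k(λ), e^{tJ_k(λ)} = e^{λt} · (I + tN + t^2 N^2/2! + ... + t^{k-1} N^{k-1}/(k-1)!) where N is the nilpotent superdiagonal part.

Assembling the blocks and conjugating back gives the entries of e^{tA} as shown above.

e^{tA} = [[(2*(t + 1)*e^{2*t} - 1)*e^{-t}, 2*((1 - 2*t)*e^{2*t} - 1)*e^{-t}, 2*t*e^{t}], [(-(t + 1)*e^{2*t} + 1)*e^{-t}, ((2*t - 1)*e^{2*t} + 2)*e^{-t}, -t*e^{t}], [(-(4*t + 3)*e^{2*t} + 3)*e^{-t}, 2*((4*t - 3)*e^{2*t} + 3)*e^{-t}, (1 - 4*t)*e^{t}]]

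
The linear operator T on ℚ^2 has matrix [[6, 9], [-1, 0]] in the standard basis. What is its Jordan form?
The characteristic polynomial is det(xI - A) = (x - 3)^2, so the eigenvalues are 3 (algebraic multiplicity 2).

For λ = 3: rank(A - 3I) = 1, rank((A - 3I)^2) = 0. The eigenspace has dimension 2 - 1 = 1, so there is 1 Jordan block; the rank sequence gives block sizes [2].

Assembling the blocks gives the Jordan form J above.

J = [[3, 1], [0, 3]]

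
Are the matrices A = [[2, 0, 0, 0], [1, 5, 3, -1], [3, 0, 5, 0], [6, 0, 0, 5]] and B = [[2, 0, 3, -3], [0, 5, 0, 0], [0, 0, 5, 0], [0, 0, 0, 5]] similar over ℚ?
No.

Both have characteristic polynomial (x - 5)^3(x - 2), but the minimal polynomial of A is (x - 5)^2(x - 2) while the minimal polynomial of B is (x - 5)(x - 2). The minimal polynomial is a similarity invariant, so A and B are not similar.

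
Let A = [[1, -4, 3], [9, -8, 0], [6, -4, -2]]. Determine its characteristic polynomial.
xI - A = [[x - 1, 4, -3], [-9, x + 8, 0], [-6, 4, x + 2]].

Expanding det(xI - A) along the first row:
det(xI - A) = + (x - 1)·det([[x + 8, 0], [4, x + 2]]) - (4)·det([[-9, 0], [-6, x + 2]]) + (-3)·det([[-9, x + 8], [-6, 4]]).

Evaluating gives χ_A(x) = x^3 + 9x^2 + 24x + 20 = (x + 2)^2(x + 5).

χ_A(x) = (x + 2)^2(x + 5)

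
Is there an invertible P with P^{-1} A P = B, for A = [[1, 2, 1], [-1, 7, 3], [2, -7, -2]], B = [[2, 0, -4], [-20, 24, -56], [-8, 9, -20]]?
χ_A(x) = (x - 2)^3 but χ_B(x) = x^2(x - 6). The characteristic polynomial is a similarity invariant, so A and B are not similar.

No.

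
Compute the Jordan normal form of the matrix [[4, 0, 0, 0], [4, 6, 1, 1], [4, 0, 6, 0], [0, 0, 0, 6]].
J = [[4, 0, 0, 0], [0, 6, 1, 0], [0, 0, 6, 0], [0, 0, 0, 6]]

The characteristic polynomial is det(xI - A) = (x - 6)^3(x - 4), so the eigenvalues are 4 (algebraic multiplicity 1), 6 (algebraic multiplicity 3).

For λ = 4: algebraic multiplicity 1 gives one 1×1 block.

For λ = 6: rank(A - 6I) = 2, rank((A - 6I)^2) = 1. The eigenspace has dimension 4 - 2 = 2, so there are 2 Jordan blocks; the rank sequence gives block sizes [2, 1].

Assembling the blocks gives the Jordan form J above.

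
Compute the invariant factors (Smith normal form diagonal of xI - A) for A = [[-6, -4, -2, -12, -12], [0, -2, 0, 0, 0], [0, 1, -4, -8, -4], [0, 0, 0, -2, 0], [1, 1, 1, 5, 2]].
x + 2, (x + 2)^3(x + 4)

The Jordan structure of A has elementary divisors (x + 4), (x + 2)^3, (x + 2). Arranging the block sizes at each eigenvalue in decreasing order and taking row products gives the invariant factors.

Invariant factors (smallest first, each dividing the next): x + 2, (x + 2)^3(x + 4).

Check: the last factor (x + 2)^3(x + 4) is the minimal polynomial, and the product (x + 2)^4(x + 4) is the characteristic polynomial.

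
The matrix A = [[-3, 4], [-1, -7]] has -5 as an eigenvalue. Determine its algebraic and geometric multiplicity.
The characteristic polynomial is (x + 5)^2, so the factor x + 5 appears with exponent 2: the algebraic multiplicity is 2.

rank(A + 5I) = 1, so the eigenspace has dimension 2 - 1 = 1: the geometric multiplicity is 1.

Since 1 < 2, A is not diagonalizable.

algebraic multiplicity 2, geometric multiplicity 1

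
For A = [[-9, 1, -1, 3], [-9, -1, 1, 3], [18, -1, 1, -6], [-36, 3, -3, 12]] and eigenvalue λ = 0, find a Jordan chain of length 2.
v_1 = [[0, 1, 0, 0]]^T, v_2 = [[1, -1, -1, 3]]^T

We seek v_1 ∈ ker(A^2) \ ker(A), then set v_{i+1} = A v_i.

One such chain is v_1 = [[0, 1, 0, 0]]^T, v_2 = [[1, -1, -1, 3]]^T. Check: A v_2 = [[0, 0, 0, 0]]^T = 0.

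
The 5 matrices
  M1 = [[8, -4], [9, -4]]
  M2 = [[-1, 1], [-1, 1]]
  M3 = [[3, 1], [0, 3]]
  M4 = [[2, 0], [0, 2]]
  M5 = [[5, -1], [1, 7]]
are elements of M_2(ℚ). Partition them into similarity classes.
5 classes: {M1}, {M2}, {M3}, {M4}, {M5}

Characteristic polynomials: χ_{M1} = (x - 2)^2, χ_{M2} = x^2, χ_{M3} = (x - 3)^2, χ_{M4} = (x - 2)^2, χ_{M5} = (x - 6)^2.

{M1}: invariant factors (x - 2)^2.

{M2}: invariant factors x^2.

{M3}: invariant factors (x - 3)^2.

{M4}: invariant factors x - 2, x - 2.

{M5}: invariant factors (x - 6)^2.

Matrices are similar if and only if their invariant-factor lists agree; the partition into similarity classes is {M1}, {M2}, {M3}, {M4}, {M5}.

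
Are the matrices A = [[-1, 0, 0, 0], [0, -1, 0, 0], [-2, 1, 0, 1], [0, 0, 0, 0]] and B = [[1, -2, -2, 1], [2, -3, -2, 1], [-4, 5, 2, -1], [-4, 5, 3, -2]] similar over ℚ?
Two matrices over a field are similar if and only if they have the same invariant factors.

Both A and B have characteristic polynomial x^2(x + 1)^2 and minimal polynomial x^2(x + 1). Computing further, both have invariant factors x + 1, x^2(x + 1). Hence A and B are similar.

Yes.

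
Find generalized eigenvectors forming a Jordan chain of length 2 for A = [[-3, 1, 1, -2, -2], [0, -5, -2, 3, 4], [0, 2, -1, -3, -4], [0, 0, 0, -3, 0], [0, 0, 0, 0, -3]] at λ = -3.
v_1 = [[2, 3, 0, 0, 1]]^T, v_2 = [[1, -2, 2, 0, 0]]^T

We seek v_1 ∈ ker((A + 3I)^2) \ ker(A + 3I), then set v_{i+1} = (A + 3I) v_i.

One such chain is v_1 = [[2, 3, 0, 0, 1]]^T, v_2 = [[1, -2, 2, 0, 0]]^T. Check: (A + 3I) v_2 = [[0, 0, 0, 0, 0]]^T = 0.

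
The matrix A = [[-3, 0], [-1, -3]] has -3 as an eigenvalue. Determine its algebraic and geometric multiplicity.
algebraic multiplicity 2, geometric multiplicity 1

The characteristic polynomial is (x + 3)^2, so the factor x + 3 appears with exponent 2: the algebraic multiplicity is 2.

rank(A + 3I) = 1, so the eigenspace has dimension 2 - 1 = 1: the geometric multiplicity is 1.

Since 1 < 2, A is not diagonalizable.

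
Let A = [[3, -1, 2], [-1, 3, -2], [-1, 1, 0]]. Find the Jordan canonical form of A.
J = [[2, 1, 0], [0, 2, 0], [0, 0, 2]]

The characteristic polynomial is det(xI - A) = (x - 2)^3, so the eigenvalues are 2 (algebraic multiplicity 3).

For λ = 2: rank(A - 2I) = 1, rank((A - 2I)^2) = 0. The eigenspace has dimension 3 - 1 = 2, so there are 2 Jordan blocks; the rank sequence gives block sizes [2, 1].

Assembling the blocks gives the Jordan form J above.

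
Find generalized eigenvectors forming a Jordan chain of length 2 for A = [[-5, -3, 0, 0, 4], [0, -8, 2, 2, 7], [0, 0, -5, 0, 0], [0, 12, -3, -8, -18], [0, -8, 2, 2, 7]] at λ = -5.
v_1 = [[1, 1, 0, -2, 1]]^T, v_2 = [[1, 0, 0, 0, 0]]^T

We seek v_1 ∈ ker((A + 5I)^2) \ ker(A + 5I), then set v_{i+1} = (A + 5I) v_i.

One such chain is v_1 = [[1, 1, 0, -2, 1]]^T, v_2 = [[1, 0, 0, 0, 0]]^T. Check: (A + 5I) v_2 = [[0, 0, 0, 0, 0]]^T = 0.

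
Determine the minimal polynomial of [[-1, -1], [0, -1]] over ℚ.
m_A(x) = (x + 1)^2

The characteristic polynomial factors as (x + 1)^2. The minimal polynomial is ∏(x - λ)^{k_λ} where k_λ is the size of the largest Jordan block at λ.

For λ = -1: rank(A + I) = 1, and the largest Jordan block has size 2 (the smallest k with rank((A + I)^k) = rank((A + I)^(k+1))).

So m_A(x) = (x + 1)^2.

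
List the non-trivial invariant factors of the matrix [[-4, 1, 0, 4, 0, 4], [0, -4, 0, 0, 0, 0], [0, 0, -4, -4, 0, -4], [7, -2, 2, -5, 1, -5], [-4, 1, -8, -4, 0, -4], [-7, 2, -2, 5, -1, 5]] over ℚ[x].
x(x + 4), x^2(x + 4)^2

The Jordan structure of A has elementary divisors (x + 4)^2, (x + 4), x^2, x. Arranging the block sizes at each eigenvalue in decreasing order and taking row products gives the invariant factors.

Invariant factors (smallest first, each dividing the next): x(x + 4), x^2(x + 4)^2.

Check: the last factor x^2(x + 4)^2 is the minimal polynomial, and the product x^3(x + 4)^3 is the characteristic polynomial.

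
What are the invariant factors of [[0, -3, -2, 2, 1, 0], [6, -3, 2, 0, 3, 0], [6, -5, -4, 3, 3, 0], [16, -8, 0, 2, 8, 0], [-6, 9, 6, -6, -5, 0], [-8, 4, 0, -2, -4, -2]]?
x + 2, x + 2, (x + 2)^2, (x + 2)^2

The Jordan structure of A has elementary divisors (x + 2)^2, (x + 2)^2, (x + 2), (x + 2). Arranging the block sizes at each eigenvalue in decreasing order and taking row products gives the invariant factors.

Invariant factors (smallest first, each dividing the next): x + 2, x + 2, (x + 2)^2, (x + 2)^2.

Check: the last factor (x + 2)^2 is the minimal polynomial, and the product (x + 2)^6 is the characteristic polynomial.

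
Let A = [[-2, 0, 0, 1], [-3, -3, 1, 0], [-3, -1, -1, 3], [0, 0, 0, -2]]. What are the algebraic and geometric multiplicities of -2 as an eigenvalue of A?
The characteristic polynomial is (x + 2)^4, so the factor x + 2 appears with exponent 4: the algebraic multiplicity is 4.

rank(A + 2I) = 2, so the eigenspace has dimension 4 - 2 = 2: the geometric multiplicity is 2.

Since 2 < 4, A is not diagonalizable.

algebraic multiplicity 4, geometric multiplicity 2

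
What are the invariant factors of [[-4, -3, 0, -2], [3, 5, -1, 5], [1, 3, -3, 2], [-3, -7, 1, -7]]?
The Jordan structure of A has elementary divisors (x + 3), (x + 2)^3. Arranging the block sizes at each eigenvalue in decreasing order and taking row products gives the invariant factors.

Invariant factors (smallest first, each dividing the next): (x + 2)^3(x + 3).

Check: the last factor (x + 2)^3(x + 3) is the minimal polynomial, and the product (x + 2)^3(x + 3) is the characteristic polynomial.

(x + 2)^3(x + 3)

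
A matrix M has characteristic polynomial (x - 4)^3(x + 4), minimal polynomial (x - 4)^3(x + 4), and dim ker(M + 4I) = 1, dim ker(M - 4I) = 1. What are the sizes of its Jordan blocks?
Jordan blocks: (-4, 1), (4, 3)

λ = -4: algebraic multiplicity 1 (exponent in χ_M), largest block size 1 (exponent in m_M), 1 block (geometric multiplicity). This forces block sizes [1].
λ = 4: algebraic multiplicity 3 (exponent in χ_M), largest block size 3 (exponent in m_M), 1 block (geometric multiplicity). This forces block sizes [3].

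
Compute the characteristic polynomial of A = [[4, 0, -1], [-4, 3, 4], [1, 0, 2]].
xI - A = [[x - 4, 0, 1], [4, x - 3, -4], [-1, 0, x - 2]].

Expanding det(xI - A) along the first row:
det(xI - A) = + (x - 4)·det([[x - 3, -4], [0, x - 2]]) - (0)·det([[4, -4], [-1, x - 2]]) + (1)·det([[4, x - 3], [-1, 0]]).

Evaluating gives χ_A(x) = x^3 - 9x^2 + 27x - 27 = (x - 3)^3.

χ_A(x) = (x - 3)^3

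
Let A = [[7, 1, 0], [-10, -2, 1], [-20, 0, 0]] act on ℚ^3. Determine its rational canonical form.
R = [[0, 0, -20], [1, 0, 4], [0, 1, 5]]

The invariant factors of A (the non-unit diagonal entries of the Smith normal form of xI - A over ℚ[x]) are (x - 5)(x - 2)(x + 2), each dividing the next. The characteristic polynomial is their product, (x - 5)(x - 2)(x + 2).

The rational canonical form is the block-diagonal matrix of companion matrices C(f_i):
R = [[0, 0, -20], [1, 0, 4], [0, 1, 5]].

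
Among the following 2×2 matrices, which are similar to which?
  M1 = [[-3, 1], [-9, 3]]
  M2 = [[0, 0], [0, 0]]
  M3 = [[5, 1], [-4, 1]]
3 classes: {M1}, {M2}, {M3}

Characteristic polynomials: χ_{M1} = x^2, χ_{M2} = x^2, χ_{M3} = (x - 3)^2.

{M1}: invariant factors x^2.

{M2}: invariant factors x, x.

{M3}: invariant factors (x - 3)^2.

Matrices are similar if and only if their invariant-factor lists agree; the partition into similarity classes is {M1}, {M2}, {M3}.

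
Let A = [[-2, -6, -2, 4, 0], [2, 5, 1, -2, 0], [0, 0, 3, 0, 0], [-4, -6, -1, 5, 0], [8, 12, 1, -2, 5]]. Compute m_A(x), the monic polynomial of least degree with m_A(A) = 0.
m_A(x) = (x - 5)(x - 3)^2(x - 2)

The characteristic polynomial factors as (x - 5)(x - 3)^3(x - 2). The minimal polynomial is ∏(x - λ)^{k_λ} where k_λ is the size of the largest Jordan block at λ.

For λ = 2: rank(A - 2I) = 4, and the largest Jordan block has size 1 (the smallest k with rank((A - 2I)^k) = rank((A - 2I)^(k+1))).
For λ = 3: rank(A - 3I) = 3, and the largest Jordan block has size 2 (the smallest k with rank((A - 3I)^k) = rank((A - 3I)^(k+1))).
For λ = 5: rank(A - 5I) = 4, and the largest Jordan block has size 1 (the smallest k with rank((A - 5I)^k) = rank((A - 5I)^(k+1))).

So m_A(x) = (x - 5)(x - 3)^2(x - 2).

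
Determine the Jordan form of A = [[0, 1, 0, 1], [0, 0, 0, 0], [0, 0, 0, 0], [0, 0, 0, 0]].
The characteristic polynomial is det(xI - A) = x^4, so the eigenvalues are 0 (algebraic multiplicity 4).

For λ = 0: rank(A) = 1, rank(A^2) = 0. The eigenspace has dimension 4 - 1 = 3, so there are 3 Jordan blocks; the rank sequence gives block sizes [2, 1, 1].

Assembling the blocks gives the Jordan form J above.

J = [[0, 1, 0, 0], [0, 0, 0, 0], [0, 0, 0, 0], [0, 0, 0, 0]]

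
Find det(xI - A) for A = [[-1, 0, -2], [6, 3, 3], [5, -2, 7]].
χ_A(x) = (x - 3)^3

xI - A = [[x + 1, 0, 2], [-6, x - 3, -3], [-5, 2, x - 7]].

Expanding det(xI - A) along the first row:
det(xI - A) = + (x + 1)·det([[x - 3, -3], [2, x - 7]]) - (0)·det([[-6, -3], [-5, x - 7]]) + (2)·det([[-6, x - 3], [-5, 2]]).

Evaluating gives χ_A(x) = x^3 - 9x^2 + 27x - 27 = (x - 3)^3.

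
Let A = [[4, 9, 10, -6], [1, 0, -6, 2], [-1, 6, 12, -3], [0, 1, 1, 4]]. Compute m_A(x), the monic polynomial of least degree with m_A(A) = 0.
m_A(x) = (x - 5)^2

The characteristic polynomial factors as (x - 5)^4. The minimal polynomial is ∏(x - λ)^{k_λ} where k_λ is the size of the largest Jordan block at λ.

For λ = 5: rank(A - 5I) = 2, and the largest Jordan block has size 2 (the smallest k with rank((A - 5I)^k) = rank((A - 5I)^(k+1))).

So m_A(x) = (x - 5)^2.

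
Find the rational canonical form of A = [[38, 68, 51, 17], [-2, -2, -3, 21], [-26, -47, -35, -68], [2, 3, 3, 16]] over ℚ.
R = [[4, 0, 0, 0], [0, 0, 0, 80], [0, 1, 0, -56], [0, 0, 1, 13]]

The invariant factors of A (the non-unit diagonal entries of the Smith normal form of xI - A over ℚ[x]) are x - 4, (x - 5)(x - 4)^2, each dividing the next. The characteristic polynomial is their product, (x - 5)(x - 4)^3.

The rational canonical form is the block-diagonal matrix of companion matrices C(f_i):
R = [[4, 0, 0, 0], [0, 0, 0, 80], [0, 1, 0, -56], [0, 0, 1, 13]].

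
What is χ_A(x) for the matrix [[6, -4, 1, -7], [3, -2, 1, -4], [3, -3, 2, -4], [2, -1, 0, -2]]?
xI - A = [[x - 6, 4, -1, 7], [-3, x + 2, -1, 4], [-3, 3, x - 2, 4], [-2, 1, 0, x + 2]].

Expanding det(xI - A) along the first row:
det(xI - A) = + (x - 6)·det([[x + 2, -1, 4], [3, x - 2, 4], [1, 0, x + 2]]) - (4)·det([[-3, -1, 4], [-3, x - 2, 4], [-2, 0, x + 2]]) + (-1)·det([[-3, x + 2, 4], [-3, 3, 4], [-2, 1, x + 2]]) - (7)·det([[-3, x + 2, -1], [-3, 3, x - 2], [-2, 1, 0]]).

Evaluating gives χ_A(x) = x^4 - 4x^3 + 6x^2 - 4x + 1 = (x - 1)^4.

χ_A(x) = (x - 1)^4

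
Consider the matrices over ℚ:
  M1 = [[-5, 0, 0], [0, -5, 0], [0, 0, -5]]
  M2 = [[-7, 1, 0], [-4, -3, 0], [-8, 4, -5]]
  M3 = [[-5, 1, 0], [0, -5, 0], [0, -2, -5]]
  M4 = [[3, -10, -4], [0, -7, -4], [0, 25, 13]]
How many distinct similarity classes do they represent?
3 classes: {M1}, {M2, M3}, {M4}

Characteristic polynomials: χ_{M1} = (x + 5)^3, χ_{M2} = (x + 5)^3, χ_{M3} = (x + 5)^3, χ_{M4} = (x - 3)^3.

{M1}: invariant factors x + 5, x + 5, x + 5.

{M2, M3}: invariant factors x + 5, (x + 5)^2.

{M4}: invariant factors x - 3, (x - 3)^2.

Matrices are similar if and only if their invariant-factor lists agree; the partition into similarity classes is {M1}, {M2, M3}, {M4}.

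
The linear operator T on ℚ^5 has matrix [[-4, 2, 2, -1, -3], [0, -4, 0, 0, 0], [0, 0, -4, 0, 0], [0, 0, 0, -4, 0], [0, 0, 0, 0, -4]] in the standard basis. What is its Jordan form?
J = [[-4, 1, 0, 0, 0], [0, -4, 0, 0, 0], [0, 0, -4, 0, 0], [0, 0, 0, -4, 0], [0, 0, 0, 0, -4]]

The characteristic polynomial is det(xI - A) = (x + 4)^5, so the eigenvalues are -4 (algebraic multiplicity 5).

For λ = -4: rank(A + 4I) = 1, rank((A + 4I)^2) = 0. The eigenspace has dimension 5 - 1 = 4, so there are 4 Jordan blocks; the rank sequence gives block sizes [2, 1, 1, 1].

Assembling the blocks gives the Jordan form J above.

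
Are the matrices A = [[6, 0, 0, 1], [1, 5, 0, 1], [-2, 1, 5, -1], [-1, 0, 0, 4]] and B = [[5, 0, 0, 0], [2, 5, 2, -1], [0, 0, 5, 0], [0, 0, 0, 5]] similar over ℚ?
Both have characteristic polynomial (x - 5)^4 and minimal polynomial (x - 5)^2. But rank(A - 5I) = 2 for A while rank(B - 5I) = 1 for B, so the number of Jordan blocks at λ = 5 differs. A and B are not similar.

No.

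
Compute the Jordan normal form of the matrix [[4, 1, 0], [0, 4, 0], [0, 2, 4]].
The characteristic polynomial is det(xI - A) = (x - 4)^3, so the eigenvalues are 4 (algebraic multiplicity 3).

For λ = 4: rank(A - 4I) = 1, rank((A - 4I)^2) = 0. The eigenspace has dimension 3 - 1 = 2, so there are 2 Jordan blocks; the rank sequence gives block sizes [2, 1].

Assembling the blocks gives the Jordan form J above.

J = [[4, 1, 0], [0, 4, 0], [0, 0, 4]]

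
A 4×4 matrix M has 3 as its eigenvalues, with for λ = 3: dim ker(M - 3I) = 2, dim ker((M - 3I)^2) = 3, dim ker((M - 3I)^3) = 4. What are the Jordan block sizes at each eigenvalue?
Jordan blocks: (3, 3), (3, 1)

λ = 3: successive nullity increments [2, 1, 1] count blocks of size ≥ k; block sizes are [3, 1].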